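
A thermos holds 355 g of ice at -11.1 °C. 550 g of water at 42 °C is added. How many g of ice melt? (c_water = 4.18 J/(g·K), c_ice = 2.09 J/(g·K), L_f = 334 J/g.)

Heat available from the water dropping to 0 °C: 550×4.18×42 = 96558 J.
Warming the ice to 0 °C takes 355×2.09×11.1 = 8235.6 J, leaving 88322 J for melting.
Fully melting the ice requires m_ice L_f = 355×334 = 118570 J.
That's not enough to melt it all — equilibrium is at 0 °C with ice remaining.
m_melt = 88322 / L_f = 264.4 g.

m_melted ≈ 264 g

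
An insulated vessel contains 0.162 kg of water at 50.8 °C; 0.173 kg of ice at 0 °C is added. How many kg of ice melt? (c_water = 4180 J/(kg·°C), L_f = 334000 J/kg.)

m_melted ≈ 0.103 kg

Water can give up m c ΔT = 0.162·4180·50.8 = 34400 J before reaching 0 °C.
Melting all 0.173 kg of ice would need 0.173·334000 = 57782 J.
34400 J < 57782 J, so only part of the ice melts and the system sits at 0 °C.
Mass melted = 34400/334000 ≈ 0.103 kg.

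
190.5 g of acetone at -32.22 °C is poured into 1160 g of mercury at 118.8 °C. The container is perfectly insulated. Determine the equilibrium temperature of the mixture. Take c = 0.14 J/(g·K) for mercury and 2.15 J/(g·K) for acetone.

T_f ≈ 10.7 °C

Heat lost by the mercury equals heat gained by the acetone:
1160×0.14×(118.8 − T) = 190.5×2.15×(T − (-32.22))
162.4(118.8 − T) = 409.57(T − (-32.22))
571.98 T = 6096.6  ⇒  T ≈ 10.66 °C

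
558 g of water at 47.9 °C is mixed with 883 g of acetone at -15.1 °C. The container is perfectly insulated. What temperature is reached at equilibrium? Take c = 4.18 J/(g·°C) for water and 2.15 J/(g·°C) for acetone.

Heat lost by the water equals heat gained by the acetone:
558·4.18·(47.9 − T) = 883·2.15·(T − (-15.1))
2332.4(47.9 − T) = 1898.4(T − (-15.1))
4230.9 T = 83057  ⇒  T ≈ 19.63 °C

T_f ≈ 19.6 °C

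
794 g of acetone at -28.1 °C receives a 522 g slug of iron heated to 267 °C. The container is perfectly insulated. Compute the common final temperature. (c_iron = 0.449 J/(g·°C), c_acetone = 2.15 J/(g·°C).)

Net heat exchanged in the isolated system is zero:
522·0.449·(T − 267) + 794·2.15·(T − (-28.1)) = 0
234.38(T − 267) + 1707.1(T − (-28.1)) = 0
(234.38 + 1707.1) T = 234.38·267 + 1707.1·(-28.1)
T = 14609/1941.5 ≈ 7.52 °C

T_f ≈ 7.5 °C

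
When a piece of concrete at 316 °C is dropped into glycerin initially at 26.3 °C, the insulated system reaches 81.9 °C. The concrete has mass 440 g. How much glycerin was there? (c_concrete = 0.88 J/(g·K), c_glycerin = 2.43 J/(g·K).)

m ≈ 671 g

|Q_concrete| = |Q_glycerin|:
440·0.88·(316 − 81.9) = m·2.43·(81.9 − 26.3)
135.11 m = 90644  ⇒  m ≈ 670.9 g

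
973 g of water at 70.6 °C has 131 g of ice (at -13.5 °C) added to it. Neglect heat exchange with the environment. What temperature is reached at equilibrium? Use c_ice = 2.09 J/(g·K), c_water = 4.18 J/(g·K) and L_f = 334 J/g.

Sum of m c ΔT and latent-heat terms is zero:
warm ice to 0 °C: 131·2.09·(0 − (-13.5)) = 3696.2
  fusion: m_ice L_f = 131·334 = 43754
  warm the meltwater: 547.58 T
  water: 4067.1(T − 70.6)
4614.7 T = 287140 − 47450 = 239690
T ≈ 51.94 °C. Since T > 0 °C, the all-ice-melts assumption holds.

T_f ≈ 51.9 °C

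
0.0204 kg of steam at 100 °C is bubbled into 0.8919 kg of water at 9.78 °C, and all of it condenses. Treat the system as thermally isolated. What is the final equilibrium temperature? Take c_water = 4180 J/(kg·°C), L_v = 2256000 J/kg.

T_f ≈ 23.9 °C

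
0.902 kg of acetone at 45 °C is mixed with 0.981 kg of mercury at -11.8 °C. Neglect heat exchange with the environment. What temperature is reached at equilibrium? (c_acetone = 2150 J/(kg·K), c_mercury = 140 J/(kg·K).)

T_f ≈ 41.2 °C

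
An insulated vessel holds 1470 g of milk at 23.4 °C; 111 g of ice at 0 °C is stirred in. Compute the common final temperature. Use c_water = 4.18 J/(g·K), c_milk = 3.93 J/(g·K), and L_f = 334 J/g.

T_f ≈ 15.7 °C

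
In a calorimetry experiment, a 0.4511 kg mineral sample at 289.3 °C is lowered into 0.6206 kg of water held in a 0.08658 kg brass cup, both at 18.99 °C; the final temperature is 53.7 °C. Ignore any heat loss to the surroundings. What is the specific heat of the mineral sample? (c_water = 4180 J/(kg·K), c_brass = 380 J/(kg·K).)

c ≈ 858 J/(kg·K)

Net heat exchanged in the isolated system is zero:
0.4511·c·(53.7 − 289.3) + 0.6206·4180·(53.7 − 18.99) + 0.08658·380·(53.7 − 18.99) = 0
-106.28 c = -91183
c = -91183/-106.28 ≈ 858 J/(kg·K)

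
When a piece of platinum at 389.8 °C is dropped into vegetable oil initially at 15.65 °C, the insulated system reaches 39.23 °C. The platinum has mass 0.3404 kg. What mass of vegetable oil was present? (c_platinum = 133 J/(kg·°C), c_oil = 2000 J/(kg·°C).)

m ≈ 0.337 kg

Heat lost by the platinum = heat gained by the oil:
0.3404·133·(389.8 − 39.23) = m·2000·(39.23 − 15.65)
47160 m = 15871  ⇒  m ≈ 0.3365 kg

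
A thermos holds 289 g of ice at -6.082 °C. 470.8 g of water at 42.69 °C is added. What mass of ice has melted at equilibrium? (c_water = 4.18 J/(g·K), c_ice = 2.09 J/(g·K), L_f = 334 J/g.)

Heat available from the water dropping to 0 °C: 470.8×4.18×42.69 = 84012 J.
Of that, 289×2.09×6.082 = 3673.6 J goes to bring the ice to 0 °C, leaving 80338 J.
Fully melting the ice requires m_ice L_f = 289×334 = 96526 J.
That's not enough to melt it all — equilibrium is at 0 °C with ice remaining.
Mass melted = 80338/334 ≈ 240.5 g.

m_melted ≈ 241 g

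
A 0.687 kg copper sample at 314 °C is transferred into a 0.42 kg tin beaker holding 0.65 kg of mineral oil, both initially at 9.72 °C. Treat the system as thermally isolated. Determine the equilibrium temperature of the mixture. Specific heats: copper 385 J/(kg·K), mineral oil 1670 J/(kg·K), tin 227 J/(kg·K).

T_f ≈ 65.4 °C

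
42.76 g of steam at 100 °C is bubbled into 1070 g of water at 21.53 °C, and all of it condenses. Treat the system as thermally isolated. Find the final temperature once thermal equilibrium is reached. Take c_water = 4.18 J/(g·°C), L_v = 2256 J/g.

Setting the total heat transfer to zero:
condense steam: −42.76×2256 = −96467; condensate cools 100→T: 42.76×4.18×(T − 100) = 178.74(T − 100); water warms: 1070×4.18×(T − 21.53) = 4472.6(T − 21.53)
4651.3 T = 96467 + 17874 + 96295 = 210635
T ≈ 45.28 °C — below 100 °C, confirming all the steam condensed.

T_f ≈ 45.3 °C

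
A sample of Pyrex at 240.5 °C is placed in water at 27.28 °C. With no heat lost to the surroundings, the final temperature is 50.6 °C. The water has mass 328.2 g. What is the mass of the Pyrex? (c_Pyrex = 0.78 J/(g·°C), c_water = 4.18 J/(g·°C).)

Heat lost by the Pyrex = heat gained by the water:
m·0.78·(240.5 − 50.6) = 328.2·4.18·(50.6 − 27.28)
148.12 m = 31992  ⇒  m ≈ 216 g

m ≈ 216 g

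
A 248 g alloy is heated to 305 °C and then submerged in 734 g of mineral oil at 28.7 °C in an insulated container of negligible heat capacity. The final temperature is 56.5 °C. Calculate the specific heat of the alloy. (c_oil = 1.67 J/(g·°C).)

m_s c (T_s − T_f) = m_oil c_oil (T_f − T_0):
248·c·(305 − 56.5) = 734·1.67·(56.5 − 28.7)
61628 c = 34077  ⇒  c ≈ 0.5529 J/(g·°C)

c ≈ 0.553 J/(g·°C)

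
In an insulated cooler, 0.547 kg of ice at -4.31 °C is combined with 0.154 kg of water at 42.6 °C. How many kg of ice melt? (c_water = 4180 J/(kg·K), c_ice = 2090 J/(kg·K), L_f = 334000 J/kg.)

Heat available from the water dropping to 0 °C: 0.154×4180×42.6 = 27422 J.
Warming the ice to 0 °C takes 0.547×2090×4.31 = 4927.3 J, leaving 22495 J for melting.
To melt every bit of ice: 0.547×334000 = 182698 J.
That's not enough to melt it all — equilibrium is at 0 °C with ice remaining.
m_melted×334000 = 22495  ⇒  m_melted ≈ 0.06735 kg.

m_melted ≈ 0.0674 kg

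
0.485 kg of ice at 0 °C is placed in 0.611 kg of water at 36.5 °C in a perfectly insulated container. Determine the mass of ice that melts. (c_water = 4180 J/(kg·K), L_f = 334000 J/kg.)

m_melted ≈ 0.279 kg

Cooling the water to 0 °C releases 0.611×4180×36.5 = 93220 J.
Melting all 0.485 kg of ice would need 0.485×334000 = 161990 J.
That's not enough to melt it all — equilibrium is at 0 °C with ice remaining.
Mass melted = 93220/334000 ≈ 0.2791 kg.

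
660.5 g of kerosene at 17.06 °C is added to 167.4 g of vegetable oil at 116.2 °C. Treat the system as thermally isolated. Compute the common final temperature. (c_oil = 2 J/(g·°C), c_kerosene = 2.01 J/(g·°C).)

T_f ≈ 37.0 °C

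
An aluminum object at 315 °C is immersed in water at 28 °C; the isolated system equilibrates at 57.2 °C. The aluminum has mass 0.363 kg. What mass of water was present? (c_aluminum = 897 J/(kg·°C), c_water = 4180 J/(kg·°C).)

m ≈ 0.688 kg

Conservation of energy gives ΣQ = 0:
0.363·897·(57.2 − 315) + m·4180·(57.2 − 28) = 0
122056 m = 83943
m = 83943/122056 ≈ 0.6877 kg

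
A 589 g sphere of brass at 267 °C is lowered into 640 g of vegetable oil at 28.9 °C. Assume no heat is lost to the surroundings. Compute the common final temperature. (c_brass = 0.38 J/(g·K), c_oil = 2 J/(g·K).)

T_f ≈ 64.3 °C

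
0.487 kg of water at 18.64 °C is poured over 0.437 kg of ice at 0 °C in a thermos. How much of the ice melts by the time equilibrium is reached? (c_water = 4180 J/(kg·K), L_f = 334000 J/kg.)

Cooling the water to 0 °C releases 0.487·4180·18.64 = 37945 J.
To melt every bit of ice: 0.437·334000 = 145958 J.
Since 37945 < 145958 J, not all the ice melts; equilibrium is at 0 °C.
m_melt = 37945 / L_f = 0.1136 kg.

m_melted ≈ 0.114 kg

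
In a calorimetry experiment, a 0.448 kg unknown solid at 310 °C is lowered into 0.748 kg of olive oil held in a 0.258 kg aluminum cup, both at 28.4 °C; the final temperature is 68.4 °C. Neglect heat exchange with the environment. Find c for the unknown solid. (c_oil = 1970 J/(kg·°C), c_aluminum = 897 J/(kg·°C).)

c ≈ 630 J/(kg·°C)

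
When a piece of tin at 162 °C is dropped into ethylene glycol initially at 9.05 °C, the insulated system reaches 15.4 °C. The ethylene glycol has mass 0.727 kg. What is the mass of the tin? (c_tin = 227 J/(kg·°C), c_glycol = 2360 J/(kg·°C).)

Heat lost by the tin = heat gained by the glycol:
m×227×(162 − 15.4) = 0.727×2360×(15.4 − 9.05)
33278 m = 10895  ⇒  m ≈ 0.3274 kg

m ≈ 0.327 kg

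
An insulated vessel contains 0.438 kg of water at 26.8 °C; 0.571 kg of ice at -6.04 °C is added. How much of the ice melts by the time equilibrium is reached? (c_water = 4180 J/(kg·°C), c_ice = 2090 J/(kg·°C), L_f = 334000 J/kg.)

m_melted ≈ 0.125 kg

Water can give up m c ΔT = 0.438·4180·26.8 = 49067 J before reaching 0 °C.
Warming the ice to 0 °C takes 0.571·2090·6.04 = 7208.1 J, leaving 41858 J for melting.
To melt every bit of ice: 0.571·334000 = 190714 J.
Since 41858 < 190714 J, not all the ice melts; equilibrium is at 0 °C.
m_melt = 41858 / L_f = 0.1253 kg.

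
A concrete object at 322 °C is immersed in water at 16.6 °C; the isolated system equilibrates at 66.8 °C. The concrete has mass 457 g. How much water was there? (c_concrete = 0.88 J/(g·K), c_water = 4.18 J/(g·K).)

m ≈ 489 g

Energy conservation, ΣQ = 0:
457×0.88×(66.8 − 322) + m×4.18×(66.8 − 16.6) = 0
209.84 m = 102631
m = 102631/209.84 ≈ 489.1 g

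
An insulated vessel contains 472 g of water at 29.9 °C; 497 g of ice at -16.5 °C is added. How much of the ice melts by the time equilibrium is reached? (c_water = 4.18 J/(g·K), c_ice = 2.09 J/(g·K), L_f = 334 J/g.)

Water can give up m c ΔT = 472×4.18×29.9 = 58992 J before reaching 0 °C.
Warming the ice to 0 °C takes 497×2.09×16.5 = 17139 J, leaving 41852 J for melting.
Melting all 497 g of ice would need 497×334 = 165998 J.
Since 41852 < 165998 J, not all the ice melts; equilibrium is at 0 °C.
m_melt = 41852 / L_f = 125.3 g.

m_melted ≈ 125 g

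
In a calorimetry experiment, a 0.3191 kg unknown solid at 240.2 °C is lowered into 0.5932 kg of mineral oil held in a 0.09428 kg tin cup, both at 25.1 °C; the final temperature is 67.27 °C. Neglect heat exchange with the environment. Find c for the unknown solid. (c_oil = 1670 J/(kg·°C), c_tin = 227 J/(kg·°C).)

c ≈ 773 J/(kg·°C)

Taking heat into each body as positive, Σ m c ΔT = 0:
0.3191×c×(67.27 − 240.2) + 0.5932×1670×(67.27 − 25.1) + 0.09428×227×(67.27 − 25.1) = 0
-55.18 c = -42678
c = -42678/-55.18 ≈ 773.4 J/(kg·°C)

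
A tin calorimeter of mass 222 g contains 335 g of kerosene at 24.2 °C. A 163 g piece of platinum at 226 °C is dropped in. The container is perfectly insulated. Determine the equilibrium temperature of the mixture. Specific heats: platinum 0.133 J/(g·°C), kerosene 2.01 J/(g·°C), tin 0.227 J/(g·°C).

T_f is the heat-capacity-weighted average of the initial temperatures:
T_f = (21.68·226 + 673.35·24.2 + 50.39·24.2) / (21.68 + 673.35 + 50.39)
    = 22414 / 745.42 ≈ 30.07 °C

T_f ≈ 30.1 °C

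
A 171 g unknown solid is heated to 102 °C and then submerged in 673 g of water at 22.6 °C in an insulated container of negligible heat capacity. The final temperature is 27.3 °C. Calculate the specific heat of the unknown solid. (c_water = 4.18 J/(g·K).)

c ≈ 1.04 J/(g·K)

m_s c (T_s − T_f) = m_water c_water (T_f − T_0):
171×c×(102 − 27.3) = 673×4.18×(27.3 − 22.6)
12774 c = 13222  ⇒  c ≈ 1.035 J/(g·K)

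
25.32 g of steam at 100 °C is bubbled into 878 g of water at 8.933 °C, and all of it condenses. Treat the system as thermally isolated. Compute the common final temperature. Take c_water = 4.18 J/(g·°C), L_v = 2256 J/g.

Conservation of energy gives ΣQ = 0:
condense steam: −25.32·2256 = −57122
  condensed water 100 °C→T: 105.84(T − 100)
  water warms: 878·4.18·(T − 8.933) = 3670(T − 8.933)
3775.9 T = 57122 + 10584 + 32784 = 100490
T ≈ 26.61 °C — below 100 °C, confirming all the steam condensed.

T_f ≈ 26.6 °C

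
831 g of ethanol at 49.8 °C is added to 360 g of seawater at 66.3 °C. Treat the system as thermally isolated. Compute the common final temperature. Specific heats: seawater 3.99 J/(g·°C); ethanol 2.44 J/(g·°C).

Energy conservation, ΣQ = 0:
360·3.99·(T − 66.3) + 831·2.44·(T − 49.8) = 0
1436.4(T − 66.3) + 2027.6(T − 49.8) = 0
(1436.4 + 2027.6) T = 1436.4·66.3 + 2027.6·49.8
T = 196210 / 3464 = 56.6 °C

T_f ≈ 56.6 °C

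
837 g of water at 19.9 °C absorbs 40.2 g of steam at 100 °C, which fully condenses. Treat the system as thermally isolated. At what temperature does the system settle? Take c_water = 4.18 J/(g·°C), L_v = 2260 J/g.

T_f ≈ 48.3 °C

Conservation of energy gives ΣQ = 0:
latent heat released on condensation: 40.2·2260 = 90852
  condensed water 100 °C→T: 168.04(T − 100)
  water warms: 837·4.18·(T − 19.9) = 3498.7(T − 19.9)
3666.7 T = 90852 + 16804 + 69623 = 177279
T ≈ 48.35 °C (< 100 °C, so full condensation is consistent).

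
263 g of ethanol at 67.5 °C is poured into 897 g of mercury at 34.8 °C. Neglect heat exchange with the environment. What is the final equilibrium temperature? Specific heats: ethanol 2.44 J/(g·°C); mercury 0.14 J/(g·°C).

T_f ≈ 62.1 °C

Energy conservation, ΣQ = 0:
263·2.44·(T − 67.5) + 897·0.14·(T − 34.8) = 0
641.72(T − 67.5) + 125.58(T − 34.8) = 0
(641.72 + 125.58) T = 641.72·67.5 + 125.58·34.8
T ≈ 62.15 °C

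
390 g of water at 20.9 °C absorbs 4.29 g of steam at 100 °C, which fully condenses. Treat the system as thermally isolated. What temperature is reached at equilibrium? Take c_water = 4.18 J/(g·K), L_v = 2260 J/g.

T_f ≈ 27.6 °C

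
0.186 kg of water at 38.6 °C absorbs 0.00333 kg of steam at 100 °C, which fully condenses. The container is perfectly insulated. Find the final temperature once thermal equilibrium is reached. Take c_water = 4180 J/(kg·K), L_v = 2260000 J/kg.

Setting the total heat transfer to zero:
steam→water at 100 °C releases m L_v = 0.00333·2260000 = 7525.8
  condensate cools 100→T: 0.00333·4180·(T − 100) = 13.92(T − 100)
  water warms: 0.186·4180·(T − 38.6) = 777.48(T − 38.6)
791.4 T = 7525.8 + 1391.9 + 30011 = 38928
T ≈ 49.19 °C — below 100 °C, confirming all the steam condensed.

T_f ≈ 49.2 °C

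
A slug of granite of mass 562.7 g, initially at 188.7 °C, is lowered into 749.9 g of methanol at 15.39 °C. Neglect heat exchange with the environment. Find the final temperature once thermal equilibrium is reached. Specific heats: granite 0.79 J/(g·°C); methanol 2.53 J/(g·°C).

Taking heat into each body as positive, Σ m c ΔT = 0:
562.7·0.79·(T − 188.7) + 749.9·2.53·(T − 15.39) = 0
444.53(T − 188.7) + 1897.2(T − 15.39) = 0
(444.53 + 1897.2) T = 444.53·188.7 + 1897.2·15.39
T = 113082/2341.8 ≈ 48.29 °C

T_f ≈ 48.3 °C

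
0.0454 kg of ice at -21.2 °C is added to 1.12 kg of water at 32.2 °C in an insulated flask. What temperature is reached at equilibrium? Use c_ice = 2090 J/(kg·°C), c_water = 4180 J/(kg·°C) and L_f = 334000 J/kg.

Net heat exchanged in the isolated system is zero:
ice -21.2→0 °C: 0.0454×2090×21.2 = 2011.6; melt ice: 0.0454×334000 = 15164; meltwater 0→T: 0.0454×4180×T = 189.77 T; water cools: 1.12×4180×(T − 32.2) = 4681.6(T − 32.2)
4871.4 T = 150748 − 17175 = 133572
T ≈ 27.42 °C — above 0 °C, consistent with complete melting.

T_f ≈ 27.4 °C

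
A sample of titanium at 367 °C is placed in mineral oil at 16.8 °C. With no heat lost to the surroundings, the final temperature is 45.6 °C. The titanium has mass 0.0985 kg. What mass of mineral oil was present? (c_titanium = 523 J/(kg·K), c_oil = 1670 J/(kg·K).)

m ≈ 0.344 kg

Taking heat into each body as positive, Σ m c ΔT = 0:
0.0985·523·(45.6 − 367) + m·1670·(45.6 − 16.8) = 0
48096 m = 16557
m = 16557/48096 ≈ 0.3443 kg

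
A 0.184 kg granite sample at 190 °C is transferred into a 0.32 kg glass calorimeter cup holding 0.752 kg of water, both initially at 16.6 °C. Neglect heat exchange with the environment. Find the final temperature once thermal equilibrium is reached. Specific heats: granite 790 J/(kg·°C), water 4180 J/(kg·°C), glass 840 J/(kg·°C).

T_f ≈ 23.7 °C

Heat gained plus heat lost sum to zero:
0.184*790*(T − 190) + 0.752*4180*(T − 16.6) + 0.32*840*(T − 16.6) = 0
145.36(T − 190) + 3143.4(T − 16.6) + 268.8(T − 16.6) = 0
(145.36 + 3143.4 + 268.8) T = 145.36*190 + 3143.4*16.6 + 268.8*16.6
T = 84260/3557.5 ≈ 23.69 °C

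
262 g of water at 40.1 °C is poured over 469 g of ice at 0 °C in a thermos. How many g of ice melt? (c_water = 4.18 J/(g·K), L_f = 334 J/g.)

m_melted ≈ 131 g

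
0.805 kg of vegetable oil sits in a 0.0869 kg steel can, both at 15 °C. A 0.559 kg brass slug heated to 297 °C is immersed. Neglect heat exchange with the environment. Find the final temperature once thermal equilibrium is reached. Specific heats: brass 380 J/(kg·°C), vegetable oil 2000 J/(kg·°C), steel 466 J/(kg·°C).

T_f ≈ 47.2 °C

Heat gained plus heat lost sum to zero:
0.559×380×(T − 297) + 0.805×2000×(T − 15) + 0.0869×466×(T − 15) = 0
212.42(T − 297) + 1610(T − 15) + 40.5(T − 15) = 0
(212.42 + 1610 + 40.5) T = 212.42×297 + 1610×15 + 40.5×15
T = 87846/1862.9 ≈ 47.16 °C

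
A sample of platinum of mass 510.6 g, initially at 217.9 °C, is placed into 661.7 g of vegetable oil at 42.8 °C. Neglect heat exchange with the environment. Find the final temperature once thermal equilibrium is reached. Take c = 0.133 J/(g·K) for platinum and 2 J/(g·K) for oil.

T_f ≈ 51.3 °C

Set heat shed by the hot body equal to heat absorbed by the cold body:
510.6×0.133×(217.9 − T) = 661.7×2×(T − 42.8)
67.91(217.9 − T) = 1323.4(T − 42.8)
1391.3 T = 71439  ⇒  T ≈ 51.35 °C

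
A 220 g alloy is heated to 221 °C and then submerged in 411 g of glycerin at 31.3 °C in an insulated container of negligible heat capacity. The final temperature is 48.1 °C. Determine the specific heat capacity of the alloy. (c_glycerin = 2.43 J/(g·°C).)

c ≈ 0.441 J/(g·°C)

m_s c (T_s − T_f) = m_glycerin c_glycerin (T_f − T_0):
220·c·(221 − 48.1) = 411·2.43·(48.1 − 31.3)
38038 c = 16779  ⇒  c ≈ 0.4411 J/(g·°C)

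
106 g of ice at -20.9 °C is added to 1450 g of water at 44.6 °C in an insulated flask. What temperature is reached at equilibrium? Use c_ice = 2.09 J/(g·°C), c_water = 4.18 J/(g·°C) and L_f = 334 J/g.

Taking heat into each body as positive, Σ m c ΔT = 0:
warm ice to 0 °C: 106×2.09×(0 − (-20.9)) = 4630.2; melt ice: 106×334 = 35404; warm the meltwater: 443.08 T; water: 6061(T − 44.6)
6504.1 T = 270321 − 40034 = 230286
T ≈ 35.41 °C — above 0 °C, consistent with complete melting.

T_f ≈ 35.4 °C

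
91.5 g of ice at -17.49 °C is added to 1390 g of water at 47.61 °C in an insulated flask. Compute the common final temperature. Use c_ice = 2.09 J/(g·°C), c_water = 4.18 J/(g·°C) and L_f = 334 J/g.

T_f ≈ 39.2 °C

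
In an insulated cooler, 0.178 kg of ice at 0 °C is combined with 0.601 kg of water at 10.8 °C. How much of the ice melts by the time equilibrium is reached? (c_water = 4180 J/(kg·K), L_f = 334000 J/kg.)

Cooling the water to 0 °C releases 0.601·4180·10.8 = 27132 J.
To melt every bit of ice: 0.178·334000 = 59452 J.
27132 J < 59452 J, so only part of the ice melts and the system sits at 0 °C.
Mass melted = 27132/334000 ≈ 0.08123 kg.

m_melted ≈ 0.0812 kg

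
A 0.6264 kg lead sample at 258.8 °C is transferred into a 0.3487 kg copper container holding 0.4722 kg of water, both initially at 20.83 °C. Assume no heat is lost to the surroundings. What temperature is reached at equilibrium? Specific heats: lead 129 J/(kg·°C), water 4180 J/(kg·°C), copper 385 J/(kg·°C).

T_f ≈ 29.6 °C

Net heat exchanged in the isolated system is zero:
0.6264*129*(T − 258.8) + 0.4722*4180*(T − 20.83) + 0.3487*385*(T − 20.83) = 0
80.81(T − 258.8) + 1973.8(T − 20.83) + 134.25(T − 20.83) = 0
2188.9 T = 64823
T = 64823/2188.9 ≈ 29.62 °C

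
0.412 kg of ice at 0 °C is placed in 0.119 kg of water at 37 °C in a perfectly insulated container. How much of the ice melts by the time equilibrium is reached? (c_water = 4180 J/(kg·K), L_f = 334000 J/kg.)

m_melted ≈ 0.0551 kg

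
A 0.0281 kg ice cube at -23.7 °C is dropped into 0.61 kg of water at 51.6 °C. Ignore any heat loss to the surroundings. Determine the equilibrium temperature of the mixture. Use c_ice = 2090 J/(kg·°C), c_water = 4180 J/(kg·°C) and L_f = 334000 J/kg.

T_f ≈ 45.3 °C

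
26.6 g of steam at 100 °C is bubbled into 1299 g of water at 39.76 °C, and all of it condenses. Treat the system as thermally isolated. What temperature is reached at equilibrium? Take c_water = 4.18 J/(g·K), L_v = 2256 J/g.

T_f ≈ 51.8 °C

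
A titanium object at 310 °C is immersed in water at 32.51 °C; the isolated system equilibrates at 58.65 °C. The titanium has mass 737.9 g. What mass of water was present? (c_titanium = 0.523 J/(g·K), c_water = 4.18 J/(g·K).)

|Q_titanium| = |Q_water|:
737.9·0.523·(310 − 58.65) = m·4.18·(58.65 − 32.51)
109.27 m = 97001  ⇒  m ≈ 887.8 g

m ≈ 888 g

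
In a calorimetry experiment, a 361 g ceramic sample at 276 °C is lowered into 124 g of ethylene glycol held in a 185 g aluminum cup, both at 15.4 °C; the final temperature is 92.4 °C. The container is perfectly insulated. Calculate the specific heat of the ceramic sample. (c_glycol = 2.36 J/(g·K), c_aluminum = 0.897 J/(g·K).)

c ≈ 0.533 J/(g·K)

Conservation of energy gives ΣQ = 0:
361×c×(92.4 − 276) + 124×2.36×(92.4 − 15.4) + 185×0.897×(92.4 − 15.4) = 0
-66280 c = -35311
c = -35311/-66280 ≈ 0.5328 J/(g·K)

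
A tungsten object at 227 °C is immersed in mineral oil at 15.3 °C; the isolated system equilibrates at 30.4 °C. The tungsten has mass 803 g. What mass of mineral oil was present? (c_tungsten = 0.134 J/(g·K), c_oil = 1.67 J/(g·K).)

m ≈ 839 g

|Q_tungsten| = |Q_oil|:
803×0.134×(227 − 30.4) = m×1.67×(30.4 − 15.3)
25.22 m = 21155  ⇒  m ≈ 838.9 g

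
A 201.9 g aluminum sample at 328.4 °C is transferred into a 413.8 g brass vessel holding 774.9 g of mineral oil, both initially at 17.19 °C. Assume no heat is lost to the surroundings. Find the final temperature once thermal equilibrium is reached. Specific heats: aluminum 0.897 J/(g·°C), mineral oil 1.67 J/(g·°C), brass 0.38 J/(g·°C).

T_f ≈ 51.7 °C

Setting the total heat transfer to zero:
201.9×0.897×(T − 328.4) + 774.9×1.67×(T − 17.19) + 413.8×0.38×(T − 17.19) = 0
181.1(T − 328.4) + 1294.1(T − 17.19) + 157.24(T − 17.19) = 0
(181.1 + 1294.1 + 157.24) T = 181.1×328.4 + 1294.1×17.19 + 157.24×17.19
T = 84423/1632.4 ≈ 51.72 °C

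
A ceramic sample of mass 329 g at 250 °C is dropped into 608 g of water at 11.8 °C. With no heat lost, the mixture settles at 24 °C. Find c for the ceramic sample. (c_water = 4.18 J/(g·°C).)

Heat gained plus heat lost sum to zero:
329·c·(24 − 250) + 608·4.18·(24 − 11.8) = 0
-74354 c = -31006
c = -31006/-74354 ≈ 0.417 J/(g·°C)

c ≈ 0.417 J/(g·°C)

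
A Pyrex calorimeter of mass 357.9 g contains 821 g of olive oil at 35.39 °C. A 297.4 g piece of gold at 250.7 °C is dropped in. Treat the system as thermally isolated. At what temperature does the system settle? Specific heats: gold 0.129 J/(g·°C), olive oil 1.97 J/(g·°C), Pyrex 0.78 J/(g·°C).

T_f ≈ 39.7 °C

Conservation of energy gives ΣQ = 0:
297.4*0.129*(T − 250.7) + 821*1.97*(T − 35.39) + 357.9*0.78*(T − 35.39) = 0
38.36(T − 250.7) + 1617.4(T − 35.39) + 279.16(T − 35.39) = 0
(38.36 + 1617.4 + 279.16) T = 38.36*250.7 + 1617.4*35.39 + 279.16*35.39
T = 76736/1934.9 ≈ 39.66 °C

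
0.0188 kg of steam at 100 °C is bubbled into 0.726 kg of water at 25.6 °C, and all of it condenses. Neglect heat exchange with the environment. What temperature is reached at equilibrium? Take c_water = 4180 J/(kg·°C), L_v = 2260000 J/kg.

Let T be the final temperature. ΣQ_i = 0:
condense steam: −0.0188·2260000 = −42488; condensate cools 100→T: 0.0188·4180·(T − 100) = 78.58(T − 100); original water: 3034.7(T − 25.6)
3113.3 T = 42488 + 7858.4 + 77688 = 128034
T ≈ 41.13 °C (< 100 °C, so full condensation is consistent).

T_f ≈ 41.1 °C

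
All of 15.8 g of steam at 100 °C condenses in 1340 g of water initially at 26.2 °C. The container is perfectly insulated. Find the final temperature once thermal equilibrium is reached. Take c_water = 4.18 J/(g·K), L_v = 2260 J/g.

T_f ≈ 33.4 °C

Taking heat into each body as positive, Σ m c ΔT = 0:
condense steam: −15.8·2260 = −35708
  condensed water 100 °C→T: 66.04(T − 100)
  water warms: 1340·4.18·(T − 26.2) = 5601.2(T − 26.2)
5667.2 T = 35708 + 6604.4 + 146751 = 189064
T ≈ 33.36 °C, under the boiling point, so the assumption holds.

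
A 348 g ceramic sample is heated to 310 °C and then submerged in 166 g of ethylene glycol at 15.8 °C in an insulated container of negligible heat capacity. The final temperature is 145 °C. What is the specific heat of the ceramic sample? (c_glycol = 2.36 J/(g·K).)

c ≈ 0.881 J/(g·K)

Taking heat into each body as positive, Σ m c ΔT = 0:
348·c·(145 − 310) + 166·2.36·(145 − 15.8) = 0
-57420 c = -50615
c = -50615/-57420 ≈ 0.8815 J/(g·K)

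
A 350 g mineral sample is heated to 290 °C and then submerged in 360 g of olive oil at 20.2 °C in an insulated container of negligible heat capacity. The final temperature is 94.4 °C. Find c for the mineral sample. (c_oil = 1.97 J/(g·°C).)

m_s c (T_s − T_f) = m_oil c_oil (T_f − T_0):
350·c·(290 − 94.4) = 360·1.97·(94.4 − 20.2)
68460 c = 52623  ⇒  c ≈ 0.7687 J/(g·°C)

c ≈ 0.769 J/(g·°C)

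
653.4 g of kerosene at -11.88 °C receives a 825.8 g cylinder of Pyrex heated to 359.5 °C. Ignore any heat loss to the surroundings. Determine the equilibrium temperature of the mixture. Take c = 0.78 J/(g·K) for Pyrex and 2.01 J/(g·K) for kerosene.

Set heat shed by the hot body equal to heat absorbed by the cold body:
825.8×0.78×(359.5 − T) = 653.4×2.01×(T − (-11.88))
644.12(359.5 − T) = 1313.3(T − (-11.88))
1957.5 T = 215960  ⇒  T ≈ 110.33 °C

T_f ≈ 110.3 °C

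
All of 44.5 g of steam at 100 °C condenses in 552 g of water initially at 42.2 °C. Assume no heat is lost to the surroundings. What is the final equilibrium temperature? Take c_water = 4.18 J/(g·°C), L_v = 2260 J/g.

T_f ≈ 86.8 °C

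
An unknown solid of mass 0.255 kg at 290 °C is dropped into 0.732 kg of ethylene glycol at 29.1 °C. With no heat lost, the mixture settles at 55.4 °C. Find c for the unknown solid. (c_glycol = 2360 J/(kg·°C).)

Heat lost by the unknown solid = heat gained by the glycol:
0.255·c·(290 − 55.4) = 0.732·2360·(55.4 − 29.1)
59.82 c = 45434  ⇒  c ≈ 759.5 J/(kg·°C)

c ≈ 759 J/(kg·°C)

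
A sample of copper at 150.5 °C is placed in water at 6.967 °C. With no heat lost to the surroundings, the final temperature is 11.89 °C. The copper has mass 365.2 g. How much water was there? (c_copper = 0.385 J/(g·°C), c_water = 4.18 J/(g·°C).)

Let T be the final temperature. ΣQ_i = 0:
365.2×0.385×(11.89 − 150.5) + m×4.18×(11.89 − 6.967) = 0
20.58 m = 19489
m = 19489/20.58 ≈ 947.1 g

m ≈ 947 g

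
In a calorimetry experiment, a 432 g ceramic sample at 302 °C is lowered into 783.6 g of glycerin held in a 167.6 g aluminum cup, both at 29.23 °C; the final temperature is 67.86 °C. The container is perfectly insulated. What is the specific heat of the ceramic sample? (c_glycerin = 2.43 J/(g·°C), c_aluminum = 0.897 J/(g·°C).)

c ≈ 0.785 J/(g·°C)

Energy conservation, ΣQ = 0:
432·c·(67.86 − 302) + 783.6·2.43·(67.86 − 29.23) + 167.6·0.897·(67.86 − 29.23) = 0
-101148 c = -79365
c = -79365/-101148 ≈ 0.7846 J/(g·°C)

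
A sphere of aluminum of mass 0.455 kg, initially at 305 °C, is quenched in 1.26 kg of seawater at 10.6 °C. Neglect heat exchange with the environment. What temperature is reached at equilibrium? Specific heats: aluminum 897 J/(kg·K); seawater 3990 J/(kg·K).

T_f is the heat-capacity-weighted average of the initial temperatures:
T_f = (408.13×305 + 5027.4×10.6) / (408.13 + 5027.4)
    = 177772 / 5435.5 ≈ 32.71 °C

T_f ≈ 32.7 °C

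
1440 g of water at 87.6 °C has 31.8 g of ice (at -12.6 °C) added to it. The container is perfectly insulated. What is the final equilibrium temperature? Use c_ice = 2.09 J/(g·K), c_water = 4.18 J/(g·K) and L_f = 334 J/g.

T_f ≈ 83.8 °C

Energy conservation, ΣQ = 0:
ice -12.6→0 °C: 31.8×2.09×12.6 = 837.42
  latent heat to melt: 31.8×334 = 10621
  warm the meltwater: 132.92 T
  water cools: 1440×4.18×(T − 87.6) = 6019.2(T − 87.6)
6152.1 T = 527282 − 11459 = 515823
T ≈ 83.84 °C (positive, so assuming full melt was valid).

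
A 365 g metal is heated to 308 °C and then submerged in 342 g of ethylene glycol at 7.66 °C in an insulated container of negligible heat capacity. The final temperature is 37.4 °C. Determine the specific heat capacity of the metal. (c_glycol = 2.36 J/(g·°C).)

Energy conservation, ΣQ = 0:
365·c·(37.4 − 308) + 342·2.36·(37.4 − 7.66) = 0
-98769 c = -24004
c = -24004/-98769 ≈ 0.243 J/(g·°C)

c ≈ 0.243 J/(g·°C)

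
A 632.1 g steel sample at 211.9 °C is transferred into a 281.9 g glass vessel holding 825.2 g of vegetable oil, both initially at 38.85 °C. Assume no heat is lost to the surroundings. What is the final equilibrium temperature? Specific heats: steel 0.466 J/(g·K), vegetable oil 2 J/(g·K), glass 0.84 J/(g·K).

T_f ≈ 62.2 °C

Heat gained plus heat lost sum to zero:
632.1×0.466×(T − 211.9) + 825.2×2×(T − 38.85) + 281.9×0.84×(T − 38.85) = 0
294.56(T − 211.9) + 1650.4(T − 38.85) + 236.8(T − 38.85) = 0
2181.8 T = 135735
T = 135735/2181.8 ≈ 62.21 °C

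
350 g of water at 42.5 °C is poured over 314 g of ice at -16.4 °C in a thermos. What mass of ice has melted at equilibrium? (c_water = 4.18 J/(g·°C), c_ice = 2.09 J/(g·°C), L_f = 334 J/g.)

Water can give up m c ΔT = 350×4.18×42.5 = 62178 J before reaching 0 °C.
Of that, 314×2.09×16.4 = 10763 J goes to bring the ice to 0 °C, leaving 51415 J.
Melting all 314 g of ice would need 314×334 = 104876 J.
51415 J < 104876 J, so only part of the ice melts and the system sits at 0 °C.
Mass melted = 51415/334 ≈ 153.9 g.

m_melted ≈ 154 g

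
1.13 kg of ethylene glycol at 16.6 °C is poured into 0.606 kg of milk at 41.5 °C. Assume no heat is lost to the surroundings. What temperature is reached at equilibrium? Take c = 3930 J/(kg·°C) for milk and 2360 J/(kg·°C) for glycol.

T_f ≈ 28.3 °C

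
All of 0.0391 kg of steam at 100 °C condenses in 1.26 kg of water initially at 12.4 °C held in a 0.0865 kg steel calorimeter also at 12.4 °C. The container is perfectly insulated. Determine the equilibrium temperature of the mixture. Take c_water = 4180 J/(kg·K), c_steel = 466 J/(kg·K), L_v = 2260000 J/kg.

T_f ≈ 31.2 °C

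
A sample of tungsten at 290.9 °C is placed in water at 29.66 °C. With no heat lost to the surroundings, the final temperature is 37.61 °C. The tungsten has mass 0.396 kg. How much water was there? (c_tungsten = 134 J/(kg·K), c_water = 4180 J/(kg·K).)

m ≈ 0.404 kg

Let T be the final temperature. ΣQ_i = 0:
0.396·134·(37.61 − 290.9) + m·4180·(37.61 − 29.66) = 0
33231 m = 13441
m = 13441/33231 ≈ 0.4045 kg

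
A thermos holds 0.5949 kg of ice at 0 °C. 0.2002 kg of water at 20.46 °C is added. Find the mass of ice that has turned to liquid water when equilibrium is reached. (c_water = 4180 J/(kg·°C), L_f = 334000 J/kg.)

Water can give up m c ΔT = 0.2002×4180×20.46 = 17122 J before reaching 0 °C.
Melting all 0.5949 kg of ice would need 0.5949×334000 = 198697 J.
17122 J < 198697 J, so only part of the ice melts and the system sits at 0 °C.
m_melt = 17122 / L_f = 0.05126 kg.

m_melted ≈ 0.0513 kg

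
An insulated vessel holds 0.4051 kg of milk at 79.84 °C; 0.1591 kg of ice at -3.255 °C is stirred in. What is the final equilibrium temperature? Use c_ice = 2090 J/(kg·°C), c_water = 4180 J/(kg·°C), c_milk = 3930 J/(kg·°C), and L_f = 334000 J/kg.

T_f ≈ 32.3 °C

Heat gained plus heat lost sum to zero:
warm ice to 0 °C: 0.1591·2090·(0 − (-3.255)) = 1082.3; melt ice: 0.1591·334000 = 53139; warm the meltwater: 665.04 T; milk cools: 0.4051·3930·(T − 79.84) = 1592(T − 79.84)
2257.1 T = 127109 − 54222 = 72887
T ≈ 32.29 °C. Since T > 0 °C, the all-ice-melts assumption holds.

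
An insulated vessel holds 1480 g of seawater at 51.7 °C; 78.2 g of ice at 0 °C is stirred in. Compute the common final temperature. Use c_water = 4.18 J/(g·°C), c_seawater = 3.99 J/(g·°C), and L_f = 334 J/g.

T_f ≈ 44.8 °C

Taking heat into each body as positive, Σ m c ΔT = 0:
melt ice: 78.2×334 = 26119
  warm the meltwater: 326.88 T
  seawater: 5905.2(T − 51.7)
6232.1 T = 305299 − 26119 = 279180
T ≈ 44.80 °C. Since T > 0 °C, the all-ice-melts assumption holds.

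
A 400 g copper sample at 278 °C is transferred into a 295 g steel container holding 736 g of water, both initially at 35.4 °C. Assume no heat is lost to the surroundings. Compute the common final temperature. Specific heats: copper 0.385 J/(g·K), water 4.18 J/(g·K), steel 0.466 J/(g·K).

T_f ≈ 46.5 °C

Setting the total heat transfer to zero:
400×0.385×(T − 278) + 736×4.18×(T − 35.4) + 295×0.466×(T − 35.4) = 0
154(T − 278) + 3076.5(T − 35.4) + 137.47(T − 35.4) = 0
(154 + 3076.5 + 137.47) T = 154×278 + 3076.5×35.4 + 137.47×35.4
T = 156586/3367.9 ≈ 46.49 °C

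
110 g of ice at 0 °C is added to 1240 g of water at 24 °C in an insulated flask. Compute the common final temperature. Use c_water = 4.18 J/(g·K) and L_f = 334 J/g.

Taking heat into each body as positive, Σ m c ΔT = 0:
melt ice: 110×334 = 36740; meltwater 0→T: 110×4.18×T = 459.8 T; water cools: 1240×4.18×(T − 24) = 5183.2(T − 24)
5643 T = 124397 − 36740 = 87657
T ≈ 15.53 °C (positive, so assuming full melt was valid).

T_f ≈ 15.5 °C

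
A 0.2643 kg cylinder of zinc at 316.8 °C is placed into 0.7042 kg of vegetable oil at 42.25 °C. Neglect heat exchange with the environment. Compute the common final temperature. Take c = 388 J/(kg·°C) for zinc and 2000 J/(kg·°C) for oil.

T_f ≈ 60.9 °C

T_f = Σ m_i c_i T_i / Σ m_i c_i:
T_f = (102.55×316.8 + 1408.4×42.25) / (102.55 + 1408.4)
    = 91992 / 1510.9 ≈ 60.88 °C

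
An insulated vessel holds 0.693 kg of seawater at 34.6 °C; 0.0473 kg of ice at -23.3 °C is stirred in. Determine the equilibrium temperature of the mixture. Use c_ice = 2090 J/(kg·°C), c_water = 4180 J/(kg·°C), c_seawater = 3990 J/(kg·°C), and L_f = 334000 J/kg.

Net heat exchanged in the isolated system is zero:
ice -23.3→0 °C: 0.0473×2090×23.3 = 2303.4; latent heat to melt: 0.0473×334000 = 15798; warm the meltwater: 197.71 T; seawater cools: 0.693×3990×(T − 34.6) = 2765.1(T − 34.6)
2962.8 T = 95671 − 18102 = 77570
T ≈ 26.18 °C. Since T > 0 °C, the all-ice-melts assumption holds.

T_f ≈ 26.2 °C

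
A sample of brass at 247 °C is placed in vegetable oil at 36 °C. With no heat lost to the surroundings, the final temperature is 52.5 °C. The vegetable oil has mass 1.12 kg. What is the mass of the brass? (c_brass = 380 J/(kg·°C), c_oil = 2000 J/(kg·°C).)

Setting the total heat transfer to zero:
m·380·(52.5 − 247) + 1.12·2000·(52.5 − 36) = 0
-73910 m = -36960
m = -36960/-73910 ≈ 0.5001 kg

m ≈ 0.5 kg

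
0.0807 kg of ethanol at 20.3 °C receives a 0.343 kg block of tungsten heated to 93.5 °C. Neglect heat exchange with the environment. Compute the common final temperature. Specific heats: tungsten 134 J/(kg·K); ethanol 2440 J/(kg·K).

|Q_tungsten| = |Q_ethanol|:
0.343·134·(93.5 − T) = 0.0807·2440·(T − 20.3)
45.96(93.5 − T) = 196.91(T − 20.3)
242.87 T = 8294.7  ⇒  T ≈ 34.15 °C

T_f ≈ 34.2 °C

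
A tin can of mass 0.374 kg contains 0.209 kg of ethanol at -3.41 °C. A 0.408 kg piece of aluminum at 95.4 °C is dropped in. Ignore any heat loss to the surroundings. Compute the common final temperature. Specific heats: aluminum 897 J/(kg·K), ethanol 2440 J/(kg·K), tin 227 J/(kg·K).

T_f ≈ 34.2 °C

Conservation of energy gives ΣQ = 0:
0.408*897*(T − 95.4) + 0.209*2440*(T − (-3.41)) + 0.374*227*(T − (-3.41)) = 0
365.98(T − 95.4) + 509.96(T − (-3.41)) + 84.9(T − (-3.41)) = 0
960.83 T = 32886
T = 32886/960.83 ≈ 34.23 °C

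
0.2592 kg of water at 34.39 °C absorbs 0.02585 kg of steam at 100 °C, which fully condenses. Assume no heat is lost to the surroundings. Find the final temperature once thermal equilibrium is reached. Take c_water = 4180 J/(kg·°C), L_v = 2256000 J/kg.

T_f ≈ 89.3 °C

Conservation of energy gives ΣQ = 0:
steam→water at 100 °C releases m L_v = 0.02585×2256000 = 58318
  condensed water 100 °C→T: 108.05(T − 100)
  original water: 1083.5(T − 34.39)
1191.5 T = 58318 + 10805 + 37260 = 106383
T ≈ 89.28 °C, under the boiling point, so the assumption holds.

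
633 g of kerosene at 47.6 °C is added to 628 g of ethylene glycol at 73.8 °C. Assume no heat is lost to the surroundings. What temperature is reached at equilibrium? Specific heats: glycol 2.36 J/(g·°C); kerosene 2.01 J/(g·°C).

T_f ≈ 61.7 °C

Energy conservation, ΣQ = 0:
628·2.36·(T − 73.8) + 633·2.01·(T − 47.6) = 0
1482.1(T − 73.8) + 1272.3(T − 47.6) = 0
(1482.1 + 1272.3) T = 1482.1·73.8 + 1272.3·47.6
T = 169940 / 2754.4 = 61.7 °C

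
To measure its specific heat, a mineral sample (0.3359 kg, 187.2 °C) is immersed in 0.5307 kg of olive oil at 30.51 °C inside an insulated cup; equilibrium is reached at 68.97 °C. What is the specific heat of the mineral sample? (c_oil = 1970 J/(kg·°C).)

c ≈ 1010 J/(kg·°C)

Energy conservation, ΣQ = 0:
0.3359·c·(68.97 − 187.2) + 0.5307·1970·(68.97 − 30.51) = 0
-39.71 c = -40209
c = -40209/-39.71 ≈ 1012 J/(kg·°C)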